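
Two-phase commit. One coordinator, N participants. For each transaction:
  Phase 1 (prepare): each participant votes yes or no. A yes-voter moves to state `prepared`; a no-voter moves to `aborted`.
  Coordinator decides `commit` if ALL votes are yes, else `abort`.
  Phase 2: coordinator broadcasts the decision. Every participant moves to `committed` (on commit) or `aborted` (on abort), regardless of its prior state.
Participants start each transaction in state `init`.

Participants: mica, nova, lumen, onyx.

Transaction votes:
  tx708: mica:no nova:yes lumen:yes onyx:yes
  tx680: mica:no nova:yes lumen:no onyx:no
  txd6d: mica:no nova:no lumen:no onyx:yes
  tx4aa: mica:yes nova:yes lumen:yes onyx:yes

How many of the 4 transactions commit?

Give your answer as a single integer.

Answer: 1

Derivation:
tx708: no from mica -> abort (commits=0)
tx680: no from mica, lumen, onyx -> abort (commits=0)
txd6d: no from mica, nova, lumen -> abort (commits=0)
tx4aa: all yes -> commit (commits=1)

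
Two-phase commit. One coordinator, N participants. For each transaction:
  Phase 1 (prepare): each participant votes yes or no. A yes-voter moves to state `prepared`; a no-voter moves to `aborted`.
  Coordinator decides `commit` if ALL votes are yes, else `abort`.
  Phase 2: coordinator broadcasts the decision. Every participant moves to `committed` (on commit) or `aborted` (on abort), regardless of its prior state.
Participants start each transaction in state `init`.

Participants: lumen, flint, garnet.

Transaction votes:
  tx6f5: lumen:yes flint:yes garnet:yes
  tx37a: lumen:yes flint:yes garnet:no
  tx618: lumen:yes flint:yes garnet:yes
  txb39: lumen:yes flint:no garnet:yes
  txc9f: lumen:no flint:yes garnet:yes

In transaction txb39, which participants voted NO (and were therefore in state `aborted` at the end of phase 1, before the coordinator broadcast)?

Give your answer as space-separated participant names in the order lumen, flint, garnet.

Txn txb39 phase 1: lumen yes -> prepared; flint no -> aborted; garnet yes -> prepared

Answer: flint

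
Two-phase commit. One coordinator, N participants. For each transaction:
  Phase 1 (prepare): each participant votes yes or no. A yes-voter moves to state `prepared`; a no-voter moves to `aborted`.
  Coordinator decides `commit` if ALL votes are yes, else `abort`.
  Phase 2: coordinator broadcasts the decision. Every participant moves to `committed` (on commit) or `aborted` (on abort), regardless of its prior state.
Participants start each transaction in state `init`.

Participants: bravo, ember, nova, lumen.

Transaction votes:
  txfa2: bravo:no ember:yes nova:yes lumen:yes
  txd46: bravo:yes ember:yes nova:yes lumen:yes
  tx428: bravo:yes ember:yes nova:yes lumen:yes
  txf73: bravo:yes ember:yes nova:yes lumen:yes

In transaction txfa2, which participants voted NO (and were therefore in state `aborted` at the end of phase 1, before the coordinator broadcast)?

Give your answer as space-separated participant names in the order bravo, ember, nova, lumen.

Txn txfa2 phase 1: bravo no -> aborted; ember yes -> prepared; nova yes -> prepared; lumen yes -> prepared

Answer: bravo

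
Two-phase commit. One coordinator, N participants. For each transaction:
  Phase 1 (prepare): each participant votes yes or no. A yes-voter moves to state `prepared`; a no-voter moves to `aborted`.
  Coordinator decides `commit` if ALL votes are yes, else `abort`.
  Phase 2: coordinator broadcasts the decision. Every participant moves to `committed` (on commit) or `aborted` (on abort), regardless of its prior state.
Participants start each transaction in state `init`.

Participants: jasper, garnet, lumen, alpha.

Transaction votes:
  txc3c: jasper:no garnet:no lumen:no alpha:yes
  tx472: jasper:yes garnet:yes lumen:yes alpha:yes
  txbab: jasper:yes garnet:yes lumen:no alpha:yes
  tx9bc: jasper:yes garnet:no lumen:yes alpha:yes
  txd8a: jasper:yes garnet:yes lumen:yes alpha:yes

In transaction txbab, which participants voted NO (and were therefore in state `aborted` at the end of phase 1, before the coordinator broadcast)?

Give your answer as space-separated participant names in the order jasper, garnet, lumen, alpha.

Answer: lumen

Derivation:
Txn txbab phase 1: jasper yes -> prepared; garnet yes -> prepared; lumen no -> aborted; alpha yes -> prepared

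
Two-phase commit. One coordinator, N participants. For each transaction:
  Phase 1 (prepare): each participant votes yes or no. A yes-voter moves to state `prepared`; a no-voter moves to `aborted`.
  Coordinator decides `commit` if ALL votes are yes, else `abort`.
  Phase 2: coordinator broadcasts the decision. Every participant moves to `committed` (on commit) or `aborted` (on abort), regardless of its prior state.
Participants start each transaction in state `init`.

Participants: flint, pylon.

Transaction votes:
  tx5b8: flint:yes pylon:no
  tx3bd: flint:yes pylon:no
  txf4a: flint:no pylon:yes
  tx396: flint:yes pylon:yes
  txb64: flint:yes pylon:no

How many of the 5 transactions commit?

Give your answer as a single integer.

Answer: 1

Derivation:
tx5b8: no from pylon -> abort (commits=0)
tx3bd: no from pylon -> abort (commits=0)
txf4a: no from flint -> abort (commits=0)
tx396: all yes -> commit (commits=1)
txb64: no from pylon -> abort (commits=1)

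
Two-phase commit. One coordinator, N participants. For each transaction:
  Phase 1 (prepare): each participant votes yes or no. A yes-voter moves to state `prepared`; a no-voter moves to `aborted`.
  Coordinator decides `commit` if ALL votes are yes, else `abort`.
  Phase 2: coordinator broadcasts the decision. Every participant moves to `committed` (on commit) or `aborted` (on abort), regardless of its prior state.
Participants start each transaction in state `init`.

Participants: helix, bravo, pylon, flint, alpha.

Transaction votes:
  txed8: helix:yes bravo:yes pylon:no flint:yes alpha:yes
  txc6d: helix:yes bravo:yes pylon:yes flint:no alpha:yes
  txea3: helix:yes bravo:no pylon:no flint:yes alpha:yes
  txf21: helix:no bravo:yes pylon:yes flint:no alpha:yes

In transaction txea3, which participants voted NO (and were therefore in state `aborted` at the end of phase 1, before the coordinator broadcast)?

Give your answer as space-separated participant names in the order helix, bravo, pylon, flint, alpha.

Txn txea3 phase 1: helix yes -> prepared; bravo no -> aborted; pylon no -> aborted; flint yes -> prepared; alpha yes -> prepared

Answer: bravo pylon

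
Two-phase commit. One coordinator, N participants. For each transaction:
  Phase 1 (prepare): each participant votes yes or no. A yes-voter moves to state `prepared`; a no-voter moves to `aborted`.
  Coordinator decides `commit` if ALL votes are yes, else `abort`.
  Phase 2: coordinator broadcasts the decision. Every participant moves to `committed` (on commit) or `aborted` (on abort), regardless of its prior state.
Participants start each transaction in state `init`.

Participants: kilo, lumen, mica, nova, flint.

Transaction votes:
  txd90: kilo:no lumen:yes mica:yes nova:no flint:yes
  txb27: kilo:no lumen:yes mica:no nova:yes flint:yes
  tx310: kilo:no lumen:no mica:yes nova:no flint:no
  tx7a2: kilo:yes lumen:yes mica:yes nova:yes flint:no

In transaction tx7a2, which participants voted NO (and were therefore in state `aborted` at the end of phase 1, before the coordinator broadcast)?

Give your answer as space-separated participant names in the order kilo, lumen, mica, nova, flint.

Txn tx7a2 phase 1: kilo yes -> prepared; lumen yes -> prepared; mica yes -> prepared; nova yes -> prepared; flint no -> aborted

Answer: flint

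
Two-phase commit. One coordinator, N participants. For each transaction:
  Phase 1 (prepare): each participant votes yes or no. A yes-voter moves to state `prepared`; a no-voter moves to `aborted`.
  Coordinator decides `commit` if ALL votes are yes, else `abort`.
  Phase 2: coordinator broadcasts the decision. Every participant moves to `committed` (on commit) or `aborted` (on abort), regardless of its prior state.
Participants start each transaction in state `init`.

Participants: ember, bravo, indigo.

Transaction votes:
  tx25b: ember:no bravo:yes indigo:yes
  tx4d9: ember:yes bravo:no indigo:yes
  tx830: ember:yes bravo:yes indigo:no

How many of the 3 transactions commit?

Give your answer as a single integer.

tx25b: no from ember -> abort (commits=0)
tx4d9: no from bravo -> abort (commits=0)
tx830: no from indigo -> abort (commits=0)

Answer: 0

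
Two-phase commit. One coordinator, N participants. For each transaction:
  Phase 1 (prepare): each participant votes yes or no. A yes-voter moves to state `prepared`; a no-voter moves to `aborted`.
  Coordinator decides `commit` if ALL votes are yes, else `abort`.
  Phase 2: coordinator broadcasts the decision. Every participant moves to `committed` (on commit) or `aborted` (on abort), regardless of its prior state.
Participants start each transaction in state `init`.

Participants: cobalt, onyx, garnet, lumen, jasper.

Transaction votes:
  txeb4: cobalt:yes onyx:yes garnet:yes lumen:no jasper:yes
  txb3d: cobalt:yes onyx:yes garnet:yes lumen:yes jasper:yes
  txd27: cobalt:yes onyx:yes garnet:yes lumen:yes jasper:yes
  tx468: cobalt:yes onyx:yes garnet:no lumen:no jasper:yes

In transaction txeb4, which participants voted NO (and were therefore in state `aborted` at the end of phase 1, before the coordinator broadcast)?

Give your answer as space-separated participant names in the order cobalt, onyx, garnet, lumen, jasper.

Answer: lumen

Derivation:
Txn txeb4 phase 1: cobalt yes -> prepared; onyx yes -> prepared; garnet yes -> prepared; lumen no -> aborted; jasper yes -> prepared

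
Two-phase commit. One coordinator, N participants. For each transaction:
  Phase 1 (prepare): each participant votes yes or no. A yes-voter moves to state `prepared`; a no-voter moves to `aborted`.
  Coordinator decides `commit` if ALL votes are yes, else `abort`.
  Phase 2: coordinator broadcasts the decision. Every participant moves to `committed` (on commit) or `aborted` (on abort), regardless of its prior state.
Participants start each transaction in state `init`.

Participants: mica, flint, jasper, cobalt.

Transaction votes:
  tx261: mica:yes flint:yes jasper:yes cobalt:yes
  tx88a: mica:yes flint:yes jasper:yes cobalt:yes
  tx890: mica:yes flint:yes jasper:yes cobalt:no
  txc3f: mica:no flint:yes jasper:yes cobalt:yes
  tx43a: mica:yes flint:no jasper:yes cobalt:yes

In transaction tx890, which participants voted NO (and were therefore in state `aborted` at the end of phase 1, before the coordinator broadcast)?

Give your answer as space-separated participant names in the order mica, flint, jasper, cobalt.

Answer: cobalt

Derivation:
Txn tx890 phase 1: mica yes -> prepared; flint yes -> prepared; jasper yes -> prepared; cobalt no -> aborted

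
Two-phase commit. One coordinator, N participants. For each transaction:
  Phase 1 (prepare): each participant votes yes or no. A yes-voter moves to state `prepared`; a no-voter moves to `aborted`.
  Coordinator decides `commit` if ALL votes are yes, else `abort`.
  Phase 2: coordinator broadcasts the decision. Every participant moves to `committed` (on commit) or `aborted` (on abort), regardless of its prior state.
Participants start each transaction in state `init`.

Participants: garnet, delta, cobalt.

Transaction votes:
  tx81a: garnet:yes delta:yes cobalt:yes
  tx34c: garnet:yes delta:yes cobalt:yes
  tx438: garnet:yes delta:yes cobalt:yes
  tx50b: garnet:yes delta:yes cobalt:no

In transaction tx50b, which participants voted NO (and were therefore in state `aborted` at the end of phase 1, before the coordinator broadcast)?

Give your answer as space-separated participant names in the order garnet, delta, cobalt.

Answer: cobalt

Derivation:
Txn tx50b phase 1: garnet yes -> prepared; delta yes -> prepared; cobalt no -> aborted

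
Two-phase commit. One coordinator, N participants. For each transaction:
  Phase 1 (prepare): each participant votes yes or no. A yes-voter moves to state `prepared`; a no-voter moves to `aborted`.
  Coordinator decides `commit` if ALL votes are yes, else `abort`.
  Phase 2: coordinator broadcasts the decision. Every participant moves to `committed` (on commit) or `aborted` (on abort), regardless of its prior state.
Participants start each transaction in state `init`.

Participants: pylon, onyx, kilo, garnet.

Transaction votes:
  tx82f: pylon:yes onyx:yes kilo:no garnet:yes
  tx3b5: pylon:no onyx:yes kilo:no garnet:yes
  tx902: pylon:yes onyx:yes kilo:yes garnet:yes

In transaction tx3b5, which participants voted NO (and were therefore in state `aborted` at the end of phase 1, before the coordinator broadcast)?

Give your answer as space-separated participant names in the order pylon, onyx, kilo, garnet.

Answer: pylon kilo

Derivation:
Txn tx3b5 phase 1: pylon no -> aborted; onyx yes -> prepared; kilo no -> aborted; garnet yes -> prepared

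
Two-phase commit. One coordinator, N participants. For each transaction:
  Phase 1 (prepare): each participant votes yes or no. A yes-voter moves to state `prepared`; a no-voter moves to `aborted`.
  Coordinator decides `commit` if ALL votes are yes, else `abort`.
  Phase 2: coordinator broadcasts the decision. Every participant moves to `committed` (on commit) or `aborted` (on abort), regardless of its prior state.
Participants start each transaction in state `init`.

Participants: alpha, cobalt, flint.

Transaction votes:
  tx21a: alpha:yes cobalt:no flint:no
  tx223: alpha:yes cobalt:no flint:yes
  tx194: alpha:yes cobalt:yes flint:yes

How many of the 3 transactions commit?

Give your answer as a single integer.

tx21a: no from cobalt, flint -> abort (commits=0)
tx223: no from cobalt -> abort (commits=0)
tx194: all yes -> commit (commits=1)

Answer: 1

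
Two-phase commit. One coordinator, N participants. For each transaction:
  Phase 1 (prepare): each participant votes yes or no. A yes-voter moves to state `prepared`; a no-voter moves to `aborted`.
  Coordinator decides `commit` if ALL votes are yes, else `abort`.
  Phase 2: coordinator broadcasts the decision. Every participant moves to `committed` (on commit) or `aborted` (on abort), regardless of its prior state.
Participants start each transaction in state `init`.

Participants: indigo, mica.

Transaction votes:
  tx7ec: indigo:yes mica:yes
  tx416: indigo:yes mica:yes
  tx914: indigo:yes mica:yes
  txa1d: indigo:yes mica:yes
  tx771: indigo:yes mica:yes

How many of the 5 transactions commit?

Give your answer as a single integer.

tx7ec: all yes -> commit (commits=1)
tx416: all yes -> commit (commits=2)
tx914: all yes -> commit (commits=3)
txa1d: all yes -> commit (commits=4)
tx771: all yes -> commit (commits=5)

Answer: 5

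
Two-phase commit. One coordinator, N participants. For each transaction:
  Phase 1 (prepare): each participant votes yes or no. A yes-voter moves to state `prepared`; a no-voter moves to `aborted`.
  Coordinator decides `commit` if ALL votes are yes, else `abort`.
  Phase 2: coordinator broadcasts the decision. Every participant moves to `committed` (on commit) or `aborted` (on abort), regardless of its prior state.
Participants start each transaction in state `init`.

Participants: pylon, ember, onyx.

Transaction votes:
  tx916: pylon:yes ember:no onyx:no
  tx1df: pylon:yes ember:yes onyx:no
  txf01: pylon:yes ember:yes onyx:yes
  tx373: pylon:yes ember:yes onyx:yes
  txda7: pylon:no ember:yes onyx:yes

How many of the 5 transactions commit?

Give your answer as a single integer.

Answer: 2

Derivation:
tx916: no from ember, onyx -> abort (commits=0)
tx1df: no from onyx -> abort (commits=0)
txf01: all yes -> commit (commits=1)
tx373: all yes -> commit (commits=2)
txda7: no from pylon -> abort (commits=2)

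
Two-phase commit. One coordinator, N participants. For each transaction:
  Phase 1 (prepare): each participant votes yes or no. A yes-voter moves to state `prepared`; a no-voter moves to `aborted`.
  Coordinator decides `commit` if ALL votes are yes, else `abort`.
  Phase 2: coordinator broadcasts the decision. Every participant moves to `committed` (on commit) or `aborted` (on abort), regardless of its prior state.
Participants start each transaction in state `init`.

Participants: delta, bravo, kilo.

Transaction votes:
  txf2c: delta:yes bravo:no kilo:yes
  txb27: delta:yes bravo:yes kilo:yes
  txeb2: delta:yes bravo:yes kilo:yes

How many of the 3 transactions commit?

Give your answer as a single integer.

txf2c: no from bravo -> abort (commits=0)
txb27: all yes -> commit (commits=1)
txeb2: all yes -> commit (commits=2)

Answer: 2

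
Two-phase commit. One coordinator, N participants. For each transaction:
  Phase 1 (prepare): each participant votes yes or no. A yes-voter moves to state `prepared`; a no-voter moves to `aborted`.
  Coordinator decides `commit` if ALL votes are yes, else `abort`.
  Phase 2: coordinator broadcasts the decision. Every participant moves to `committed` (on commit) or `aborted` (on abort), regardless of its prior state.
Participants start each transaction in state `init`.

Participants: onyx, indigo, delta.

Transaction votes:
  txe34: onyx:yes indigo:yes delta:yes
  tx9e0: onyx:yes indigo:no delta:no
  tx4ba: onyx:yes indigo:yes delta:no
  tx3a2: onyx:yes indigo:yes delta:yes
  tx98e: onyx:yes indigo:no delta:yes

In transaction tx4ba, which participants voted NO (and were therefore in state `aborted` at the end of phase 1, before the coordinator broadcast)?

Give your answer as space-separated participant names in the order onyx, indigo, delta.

Txn tx4ba phase 1: onyx yes -> prepared; indigo yes -> prepared; delta no -> aborted

Answer: delta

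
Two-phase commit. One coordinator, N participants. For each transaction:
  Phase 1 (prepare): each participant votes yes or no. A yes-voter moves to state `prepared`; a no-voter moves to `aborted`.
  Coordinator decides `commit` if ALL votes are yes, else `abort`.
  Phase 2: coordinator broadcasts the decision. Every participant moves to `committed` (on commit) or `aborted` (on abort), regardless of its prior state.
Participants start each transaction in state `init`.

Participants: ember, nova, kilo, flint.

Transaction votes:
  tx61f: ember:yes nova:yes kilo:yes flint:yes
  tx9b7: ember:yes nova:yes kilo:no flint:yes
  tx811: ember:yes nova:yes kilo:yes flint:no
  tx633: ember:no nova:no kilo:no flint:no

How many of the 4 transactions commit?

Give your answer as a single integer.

Answer: 1

Derivation:
tx61f: all yes -> commit (commits=1)
tx9b7: no from kilo -> abort (commits=1)
tx811: no from flint -> abort (commits=1)
tx633: no from ember, nova, kilo, flint -> abort (commits=1)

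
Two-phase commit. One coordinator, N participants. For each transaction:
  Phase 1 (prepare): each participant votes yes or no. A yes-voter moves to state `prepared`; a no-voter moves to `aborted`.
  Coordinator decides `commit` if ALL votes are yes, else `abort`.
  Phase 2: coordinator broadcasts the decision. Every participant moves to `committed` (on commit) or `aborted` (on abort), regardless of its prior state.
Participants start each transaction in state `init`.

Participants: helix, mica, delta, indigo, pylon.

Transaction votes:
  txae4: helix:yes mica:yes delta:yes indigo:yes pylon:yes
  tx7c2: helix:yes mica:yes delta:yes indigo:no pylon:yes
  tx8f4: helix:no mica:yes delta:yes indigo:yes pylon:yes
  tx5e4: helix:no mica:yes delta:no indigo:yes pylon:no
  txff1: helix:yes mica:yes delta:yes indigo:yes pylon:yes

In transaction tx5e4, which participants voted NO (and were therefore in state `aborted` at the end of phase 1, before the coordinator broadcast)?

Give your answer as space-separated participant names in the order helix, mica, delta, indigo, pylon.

Txn tx5e4 phase 1: helix no -> aborted; mica yes -> prepared; delta no -> aborted; indigo yes -> prepared; pylon no -> aborted

Answer: helix delta pylon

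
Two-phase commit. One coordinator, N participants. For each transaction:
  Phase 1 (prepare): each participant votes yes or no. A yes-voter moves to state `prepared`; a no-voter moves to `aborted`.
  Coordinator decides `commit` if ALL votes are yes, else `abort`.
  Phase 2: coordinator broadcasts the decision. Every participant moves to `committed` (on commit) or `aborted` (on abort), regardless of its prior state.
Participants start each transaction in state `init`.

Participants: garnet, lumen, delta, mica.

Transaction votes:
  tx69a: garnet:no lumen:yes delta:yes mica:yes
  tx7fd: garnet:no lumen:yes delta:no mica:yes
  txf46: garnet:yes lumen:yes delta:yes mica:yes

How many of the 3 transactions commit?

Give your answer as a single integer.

Answer: 1

Derivation:
tx69a: no from garnet -> abort (commits=0)
tx7fd: no from garnet, delta -> abort (commits=0)
txf46: all yes -> commit (commits=1)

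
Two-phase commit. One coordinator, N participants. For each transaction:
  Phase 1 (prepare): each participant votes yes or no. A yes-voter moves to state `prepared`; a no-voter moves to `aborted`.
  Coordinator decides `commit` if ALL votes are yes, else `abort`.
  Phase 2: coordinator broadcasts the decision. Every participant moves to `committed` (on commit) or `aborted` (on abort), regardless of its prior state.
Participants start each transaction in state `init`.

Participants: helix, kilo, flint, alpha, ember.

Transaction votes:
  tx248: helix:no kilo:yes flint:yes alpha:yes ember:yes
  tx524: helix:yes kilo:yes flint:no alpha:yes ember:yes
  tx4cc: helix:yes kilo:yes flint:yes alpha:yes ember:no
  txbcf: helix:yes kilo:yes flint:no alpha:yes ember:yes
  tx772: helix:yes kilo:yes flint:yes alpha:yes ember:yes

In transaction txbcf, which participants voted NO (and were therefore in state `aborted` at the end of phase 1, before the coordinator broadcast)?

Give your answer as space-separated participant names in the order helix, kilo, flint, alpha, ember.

Answer: flint

Derivation:
Txn txbcf phase 1: helix yes -> prepared; kilo yes -> prepared; flint no -> aborted; alpha yes -> prepared; ember yes -> prepared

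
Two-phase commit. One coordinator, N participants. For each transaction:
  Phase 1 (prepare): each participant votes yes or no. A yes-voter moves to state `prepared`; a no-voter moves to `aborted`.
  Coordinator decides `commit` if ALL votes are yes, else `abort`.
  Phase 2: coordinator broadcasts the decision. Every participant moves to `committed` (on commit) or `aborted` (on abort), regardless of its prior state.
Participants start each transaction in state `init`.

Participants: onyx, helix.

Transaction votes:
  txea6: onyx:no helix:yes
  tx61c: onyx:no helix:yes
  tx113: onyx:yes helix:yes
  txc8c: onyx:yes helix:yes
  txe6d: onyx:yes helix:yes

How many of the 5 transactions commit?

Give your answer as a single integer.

Answer: 3

Derivation:
txea6: no from onyx -> abort (commits=0)
tx61c: no from onyx -> abort (commits=0)
tx113: all yes -> commit (commits=1)
txc8c: all yes -> commit (commits=2)
txe6d: all yes -> commit (commits=3)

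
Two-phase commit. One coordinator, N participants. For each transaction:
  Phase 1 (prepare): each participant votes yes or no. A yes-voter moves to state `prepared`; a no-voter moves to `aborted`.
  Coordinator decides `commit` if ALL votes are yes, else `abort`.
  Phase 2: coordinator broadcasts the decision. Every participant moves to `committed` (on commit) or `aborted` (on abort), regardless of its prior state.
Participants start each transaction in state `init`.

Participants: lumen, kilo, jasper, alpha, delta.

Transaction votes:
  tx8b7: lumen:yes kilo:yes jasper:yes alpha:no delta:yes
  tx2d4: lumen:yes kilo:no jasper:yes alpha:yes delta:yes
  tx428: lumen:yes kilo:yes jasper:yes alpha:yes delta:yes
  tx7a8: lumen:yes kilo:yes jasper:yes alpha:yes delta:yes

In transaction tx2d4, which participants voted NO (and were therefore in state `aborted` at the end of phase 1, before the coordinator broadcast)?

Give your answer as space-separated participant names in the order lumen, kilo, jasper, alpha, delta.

Answer: kilo

Derivation:
Txn tx2d4 phase 1: lumen yes -> prepared; kilo no -> aborted; jasper yes -> prepared; alpha yes -> prepared; delta yes -> prepared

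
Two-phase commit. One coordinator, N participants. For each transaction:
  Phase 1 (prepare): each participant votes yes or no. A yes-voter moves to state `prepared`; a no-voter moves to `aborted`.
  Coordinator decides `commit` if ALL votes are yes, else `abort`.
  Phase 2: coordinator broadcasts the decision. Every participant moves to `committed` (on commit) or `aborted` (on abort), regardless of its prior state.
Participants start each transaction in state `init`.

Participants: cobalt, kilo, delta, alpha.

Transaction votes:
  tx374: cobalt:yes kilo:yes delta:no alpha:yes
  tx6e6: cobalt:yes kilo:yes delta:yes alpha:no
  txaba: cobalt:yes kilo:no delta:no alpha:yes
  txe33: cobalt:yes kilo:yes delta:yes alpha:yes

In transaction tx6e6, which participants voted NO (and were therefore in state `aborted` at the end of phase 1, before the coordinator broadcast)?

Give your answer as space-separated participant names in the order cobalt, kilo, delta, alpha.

Answer: alpha

Derivation:
Txn tx6e6 phase 1: cobalt yes -> prepared; kilo yes -> prepared; delta yes -> prepared; alpha no -> aborted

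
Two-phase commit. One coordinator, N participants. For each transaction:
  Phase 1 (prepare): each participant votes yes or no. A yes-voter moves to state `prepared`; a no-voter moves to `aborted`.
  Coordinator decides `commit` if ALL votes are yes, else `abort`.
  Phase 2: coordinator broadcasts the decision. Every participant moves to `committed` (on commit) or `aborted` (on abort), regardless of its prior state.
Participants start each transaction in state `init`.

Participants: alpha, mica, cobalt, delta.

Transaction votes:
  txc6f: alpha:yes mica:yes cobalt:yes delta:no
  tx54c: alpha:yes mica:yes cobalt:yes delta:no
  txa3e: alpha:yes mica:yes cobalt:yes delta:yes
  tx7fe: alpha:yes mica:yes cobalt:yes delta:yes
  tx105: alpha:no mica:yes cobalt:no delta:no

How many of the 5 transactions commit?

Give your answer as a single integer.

txc6f: no from delta -> abort (commits=0)
tx54c: no from delta -> abort (commits=0)
txa3e: all yes -> commit (commits=1)
tx7fe: all yes -> commit (commits=2)
tx105: no from alpha, cobalt, delta -> abort (commits=2)

Answer: 2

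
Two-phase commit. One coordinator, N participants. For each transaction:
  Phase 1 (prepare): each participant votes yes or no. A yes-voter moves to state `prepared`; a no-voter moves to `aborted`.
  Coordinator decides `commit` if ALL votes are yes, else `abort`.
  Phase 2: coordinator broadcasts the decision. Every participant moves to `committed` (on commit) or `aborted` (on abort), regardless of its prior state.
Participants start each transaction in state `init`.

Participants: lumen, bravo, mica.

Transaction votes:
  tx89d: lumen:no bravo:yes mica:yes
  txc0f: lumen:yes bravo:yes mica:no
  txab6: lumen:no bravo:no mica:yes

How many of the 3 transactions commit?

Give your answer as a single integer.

tx89d: no from lumen -> abort (commits=0)
txc0f: no from mica -> abort (commits=0)
txab6: no from lumen, bravo -> abort (commits=0)

Answer: 0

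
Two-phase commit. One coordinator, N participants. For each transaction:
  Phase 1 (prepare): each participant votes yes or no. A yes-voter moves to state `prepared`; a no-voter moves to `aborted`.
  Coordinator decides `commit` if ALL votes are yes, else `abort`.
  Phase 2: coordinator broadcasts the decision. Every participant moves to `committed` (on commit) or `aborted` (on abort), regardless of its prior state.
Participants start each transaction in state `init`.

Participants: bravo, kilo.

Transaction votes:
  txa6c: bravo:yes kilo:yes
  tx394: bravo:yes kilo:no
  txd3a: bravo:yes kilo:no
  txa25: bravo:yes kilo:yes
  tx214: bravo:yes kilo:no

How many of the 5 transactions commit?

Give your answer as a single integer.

txa6c: all yes -> commit (commits=1)
tx394: no from kilo -> abort (commits=1)
txd3a: no from kilo -> abort (commits=1)
txa25: all yes -> commit (commits=2)
tx214: no from kilo -> abort (commits=2)

Answer: 2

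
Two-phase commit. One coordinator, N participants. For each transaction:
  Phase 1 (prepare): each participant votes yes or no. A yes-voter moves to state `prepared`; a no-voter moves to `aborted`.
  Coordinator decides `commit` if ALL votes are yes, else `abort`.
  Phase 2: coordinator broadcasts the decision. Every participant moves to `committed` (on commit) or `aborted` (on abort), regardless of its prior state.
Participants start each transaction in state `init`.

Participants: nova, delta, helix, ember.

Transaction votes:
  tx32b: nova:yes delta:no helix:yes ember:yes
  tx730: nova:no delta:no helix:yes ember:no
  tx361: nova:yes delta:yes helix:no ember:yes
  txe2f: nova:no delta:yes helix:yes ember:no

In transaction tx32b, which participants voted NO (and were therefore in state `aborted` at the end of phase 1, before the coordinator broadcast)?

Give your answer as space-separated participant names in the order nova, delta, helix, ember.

Txn tx32b phase 1: nova yes -> prepared; delta no -> aborted; helix yes -> prepared; ember yes -> prepared

Answer: delta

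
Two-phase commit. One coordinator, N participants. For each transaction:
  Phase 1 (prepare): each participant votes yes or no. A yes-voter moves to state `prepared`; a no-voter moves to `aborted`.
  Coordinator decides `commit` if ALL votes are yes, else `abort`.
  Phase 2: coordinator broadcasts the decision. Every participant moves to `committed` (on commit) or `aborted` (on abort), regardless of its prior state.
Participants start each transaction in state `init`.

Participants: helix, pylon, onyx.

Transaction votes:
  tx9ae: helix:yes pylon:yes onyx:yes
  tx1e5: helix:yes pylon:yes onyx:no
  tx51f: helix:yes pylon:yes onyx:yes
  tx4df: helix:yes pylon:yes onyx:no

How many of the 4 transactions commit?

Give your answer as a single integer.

tx9ae: all yes -> commit (commits=1)
tx1e5: no from onyx -> abort (commits=1)
tx51f: all yes -> commit (commits=2)
tx4df: no from onyx -> abort (commits=2)

Answer: 2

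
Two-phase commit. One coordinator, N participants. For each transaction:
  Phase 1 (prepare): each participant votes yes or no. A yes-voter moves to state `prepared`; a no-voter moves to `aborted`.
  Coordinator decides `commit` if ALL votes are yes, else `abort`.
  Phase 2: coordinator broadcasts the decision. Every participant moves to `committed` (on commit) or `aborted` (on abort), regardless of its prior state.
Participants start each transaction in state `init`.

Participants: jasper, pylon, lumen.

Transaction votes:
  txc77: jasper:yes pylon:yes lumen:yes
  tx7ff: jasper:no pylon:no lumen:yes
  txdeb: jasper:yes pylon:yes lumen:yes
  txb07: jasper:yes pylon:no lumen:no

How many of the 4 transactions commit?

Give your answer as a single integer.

txc77: all yes -> commit (commits=1)
tx7ff: no from jasper, pylon -> abort (commits=1)
txdeb: all yes -> commit (commits=2)
txb07: no from pylon, lumen -> abort (commits=2)

Answer: 2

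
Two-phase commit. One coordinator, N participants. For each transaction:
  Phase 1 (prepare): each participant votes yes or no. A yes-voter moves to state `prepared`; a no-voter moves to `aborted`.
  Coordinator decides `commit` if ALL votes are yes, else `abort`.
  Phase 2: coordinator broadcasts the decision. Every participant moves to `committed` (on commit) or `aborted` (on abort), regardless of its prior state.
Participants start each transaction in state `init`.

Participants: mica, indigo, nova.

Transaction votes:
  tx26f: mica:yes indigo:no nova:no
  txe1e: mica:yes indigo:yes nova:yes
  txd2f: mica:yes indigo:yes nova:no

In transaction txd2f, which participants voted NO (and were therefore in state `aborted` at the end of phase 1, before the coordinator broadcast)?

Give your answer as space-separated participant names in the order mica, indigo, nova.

Txn txd2f phase 1: mica yes -> prepared; indigo yes -> prepared; nova no -> aborted

Answer: nova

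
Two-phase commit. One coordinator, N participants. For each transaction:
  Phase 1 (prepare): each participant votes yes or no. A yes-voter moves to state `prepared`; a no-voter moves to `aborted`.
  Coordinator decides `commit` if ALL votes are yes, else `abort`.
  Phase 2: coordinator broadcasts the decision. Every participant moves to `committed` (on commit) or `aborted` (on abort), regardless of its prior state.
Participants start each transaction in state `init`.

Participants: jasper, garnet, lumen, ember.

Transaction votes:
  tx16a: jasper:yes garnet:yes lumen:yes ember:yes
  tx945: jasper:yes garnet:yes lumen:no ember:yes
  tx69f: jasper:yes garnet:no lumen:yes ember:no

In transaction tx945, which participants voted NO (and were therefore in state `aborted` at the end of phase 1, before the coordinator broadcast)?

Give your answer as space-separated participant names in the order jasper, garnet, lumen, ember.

Txn tx945 phase 1: jasper yes -> prepared; garnet yes -> prepared; lumen no -> aborted; ember yes -> prepared

Answer: lumen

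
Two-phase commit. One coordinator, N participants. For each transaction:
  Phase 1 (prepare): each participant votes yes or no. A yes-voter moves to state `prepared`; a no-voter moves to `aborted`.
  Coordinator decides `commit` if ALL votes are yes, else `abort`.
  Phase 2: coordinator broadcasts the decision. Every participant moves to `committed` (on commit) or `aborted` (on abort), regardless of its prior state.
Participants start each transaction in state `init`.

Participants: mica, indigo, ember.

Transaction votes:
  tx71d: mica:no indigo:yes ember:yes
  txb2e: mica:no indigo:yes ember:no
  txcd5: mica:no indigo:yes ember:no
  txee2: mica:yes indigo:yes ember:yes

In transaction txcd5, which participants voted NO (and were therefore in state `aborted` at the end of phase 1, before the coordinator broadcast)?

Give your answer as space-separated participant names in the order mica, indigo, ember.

Txn txcd5 phase 1: mica no -> aborted; indigo yes -> prepared; ember no -> aborted

Answer: mica ember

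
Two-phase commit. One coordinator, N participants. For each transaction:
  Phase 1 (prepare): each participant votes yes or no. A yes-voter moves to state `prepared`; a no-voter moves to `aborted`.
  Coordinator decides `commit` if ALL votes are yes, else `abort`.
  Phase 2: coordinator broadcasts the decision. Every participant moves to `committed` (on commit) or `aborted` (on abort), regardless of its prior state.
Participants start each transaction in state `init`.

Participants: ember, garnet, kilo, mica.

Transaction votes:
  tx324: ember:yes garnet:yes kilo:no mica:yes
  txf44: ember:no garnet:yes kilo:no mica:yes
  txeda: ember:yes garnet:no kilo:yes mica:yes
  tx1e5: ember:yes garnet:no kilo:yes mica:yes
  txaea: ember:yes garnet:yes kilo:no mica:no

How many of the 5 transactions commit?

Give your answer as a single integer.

tx324: no from kilo -> abort (commits=0)
txf44: no from ember, kilo -> abort (commits=0)
txeda: no from garnet -> abort (commits=0)
tx1e5: no from garnet -> abort (commits=0)
txaea: no from kilo, mica -> abort (commits=0)

Answer: 0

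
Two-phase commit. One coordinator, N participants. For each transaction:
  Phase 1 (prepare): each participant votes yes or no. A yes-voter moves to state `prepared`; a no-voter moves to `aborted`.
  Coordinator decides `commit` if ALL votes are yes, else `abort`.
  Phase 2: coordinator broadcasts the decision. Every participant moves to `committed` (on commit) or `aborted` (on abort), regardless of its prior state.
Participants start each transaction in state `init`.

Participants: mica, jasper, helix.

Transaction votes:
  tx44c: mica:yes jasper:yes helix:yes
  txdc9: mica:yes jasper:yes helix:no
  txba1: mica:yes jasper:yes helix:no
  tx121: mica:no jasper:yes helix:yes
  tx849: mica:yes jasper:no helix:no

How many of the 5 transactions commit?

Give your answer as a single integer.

Answer: 1

Derivation:
tx44c: all yes -> commit (commits=1)
txdc9: no from helix -> abort (commits=1)
txba1: no from helix -> abort (commits=1)
tx121: no from mica -> abort (commits=1)
tx849: no from jasper, helix -> abort (commits=1)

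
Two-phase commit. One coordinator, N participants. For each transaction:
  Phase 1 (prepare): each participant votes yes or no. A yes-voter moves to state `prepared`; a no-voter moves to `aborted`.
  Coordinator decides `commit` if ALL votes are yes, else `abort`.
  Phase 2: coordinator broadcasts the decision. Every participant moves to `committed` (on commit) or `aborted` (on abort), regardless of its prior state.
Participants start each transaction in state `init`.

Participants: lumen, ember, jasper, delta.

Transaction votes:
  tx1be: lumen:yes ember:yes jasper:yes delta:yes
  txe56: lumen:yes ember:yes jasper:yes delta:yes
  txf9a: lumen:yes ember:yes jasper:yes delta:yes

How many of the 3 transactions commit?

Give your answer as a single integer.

Answer: 3

Derivation:
tx1be: all yes -> commit (commits=1)
txe56: all yes -> commit (commits=2)
txf9a: all yes -> commit (commits=3)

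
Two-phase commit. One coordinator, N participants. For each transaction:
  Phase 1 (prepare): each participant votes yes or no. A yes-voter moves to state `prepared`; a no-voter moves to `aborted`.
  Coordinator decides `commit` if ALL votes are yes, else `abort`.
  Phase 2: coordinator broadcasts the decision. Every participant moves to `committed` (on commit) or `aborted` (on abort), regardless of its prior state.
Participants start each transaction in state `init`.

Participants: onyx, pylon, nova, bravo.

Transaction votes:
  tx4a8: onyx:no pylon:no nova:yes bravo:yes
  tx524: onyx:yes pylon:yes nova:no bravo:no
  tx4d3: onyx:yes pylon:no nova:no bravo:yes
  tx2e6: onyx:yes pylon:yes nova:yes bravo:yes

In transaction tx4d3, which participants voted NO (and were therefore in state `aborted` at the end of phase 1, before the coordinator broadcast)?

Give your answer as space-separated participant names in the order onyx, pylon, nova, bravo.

Txn tx4d3 phase 1: onyx yes -> prepared; pylon no -> aborted; nova no -> aborted; bravo yes -> prepared

Answer: pylon nova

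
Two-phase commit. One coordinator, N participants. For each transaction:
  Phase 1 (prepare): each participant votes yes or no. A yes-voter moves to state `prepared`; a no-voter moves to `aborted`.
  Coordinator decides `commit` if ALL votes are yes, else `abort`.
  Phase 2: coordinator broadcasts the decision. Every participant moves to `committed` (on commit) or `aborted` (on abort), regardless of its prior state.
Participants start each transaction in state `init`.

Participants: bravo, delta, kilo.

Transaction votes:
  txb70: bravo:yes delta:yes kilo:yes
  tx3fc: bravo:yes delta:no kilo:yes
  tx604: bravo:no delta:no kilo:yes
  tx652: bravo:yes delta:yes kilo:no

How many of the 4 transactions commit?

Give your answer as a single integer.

Answer: 1

Derivation:
txb70: all yes -> commit (commits=1)
tx3fc: no from delta -> abort (commits=1)
tx604: no from bravo, delta -> abort (commits=1)
tx652: no from kilo -> abort (commits=1)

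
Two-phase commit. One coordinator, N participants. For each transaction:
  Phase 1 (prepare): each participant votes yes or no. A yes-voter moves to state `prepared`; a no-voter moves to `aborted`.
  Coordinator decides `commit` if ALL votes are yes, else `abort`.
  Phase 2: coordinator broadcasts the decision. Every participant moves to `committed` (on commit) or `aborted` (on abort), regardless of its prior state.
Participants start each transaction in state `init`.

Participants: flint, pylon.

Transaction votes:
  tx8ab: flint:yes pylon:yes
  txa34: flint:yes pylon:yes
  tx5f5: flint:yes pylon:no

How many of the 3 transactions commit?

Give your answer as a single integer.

tx8ab: all yes -> commit (commits=1)
txa34: all yes -> commit (commits=2)
tx5f5: no from pylon -> abort (commits=2)

Answer: 2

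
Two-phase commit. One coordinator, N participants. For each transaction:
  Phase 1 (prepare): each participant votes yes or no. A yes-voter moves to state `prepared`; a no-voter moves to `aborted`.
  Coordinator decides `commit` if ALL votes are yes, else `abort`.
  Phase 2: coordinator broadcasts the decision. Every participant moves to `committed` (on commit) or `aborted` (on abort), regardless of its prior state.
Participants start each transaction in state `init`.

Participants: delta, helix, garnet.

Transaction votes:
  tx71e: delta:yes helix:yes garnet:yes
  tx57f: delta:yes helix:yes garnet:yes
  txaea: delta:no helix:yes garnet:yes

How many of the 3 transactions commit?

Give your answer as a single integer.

Answer: 2

Derivation:
tx71e: all yes -> commit (commits=1)
tx57f: all yes -> commit (commits=2)
txaea: no from delta -> abort (commits=2)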